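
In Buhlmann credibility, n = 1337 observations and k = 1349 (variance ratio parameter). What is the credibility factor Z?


Z = n / (n + k)
= 1337 / (1337 + 1349)
= 1337 / 2686
= 0.4978


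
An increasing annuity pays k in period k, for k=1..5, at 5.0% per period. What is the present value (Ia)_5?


(Ia)_n = sum_{k=1}^{n} k * v^k, v = 1/(1+i)
v = 0.952381
Sum computed term by term:
(Ia)_5 = 12.5664


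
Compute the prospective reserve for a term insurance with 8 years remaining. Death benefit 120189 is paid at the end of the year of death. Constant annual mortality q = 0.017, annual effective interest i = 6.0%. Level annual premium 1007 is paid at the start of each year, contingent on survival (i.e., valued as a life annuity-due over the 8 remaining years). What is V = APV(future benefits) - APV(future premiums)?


v = 1/(1+i) = 0.943396
APV(future benefits) per unit = sum_{k=0}^{7} k_p_x * q * v^(k+1) = 0.100015
APV(future benefits) = 120189 * 0.100015 = 12020.665
Life annuity-due factor ä_{x:8} = sum_{k=0}^{7} k_p_x * v^k = 6.23621
APV(future premiums) = 1007 * 6.23621 = 6279.8632
V = 12020.665 - 6279.8632
= 5740.8017


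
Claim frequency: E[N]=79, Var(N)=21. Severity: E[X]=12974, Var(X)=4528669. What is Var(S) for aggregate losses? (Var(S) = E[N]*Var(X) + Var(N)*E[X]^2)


Var(S) = E[N]*Var(X) + Var(N)*E[X]^2
= 79*4528669 + 21*12974^2
= 357764851 + 3534818196
= 3.8926e+09


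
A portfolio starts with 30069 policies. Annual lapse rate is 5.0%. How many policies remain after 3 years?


remaining = initial * (1 - lapse)^years
= 30069 * (1 - 0.05)^3
= 30069 * 0.857375
= 25780.4089


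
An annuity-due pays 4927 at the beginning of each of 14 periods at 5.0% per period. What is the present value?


PV_due = PMT * (1-(1+i)^(-n))/i * (1+i)
PV_immediate = 48770.6039
PV_due = 48770.6039 * 1.05
= 51209.1341


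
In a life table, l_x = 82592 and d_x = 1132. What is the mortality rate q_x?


q_x = d_x / l_x
= 1132 / 82592
= 0.0137


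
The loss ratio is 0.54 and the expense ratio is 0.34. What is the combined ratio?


Combined ratio = loss ratio + expense ratio
= 0.54 + 0.34
= 0.88


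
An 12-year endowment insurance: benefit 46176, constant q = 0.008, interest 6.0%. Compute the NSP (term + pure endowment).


Term component = 2980.7721
Pure endowment = 12_p_x * v^12 * benefit = 0.908113 * 0.496969 * 46176 = 20839.4375
NSP = 23820.2096


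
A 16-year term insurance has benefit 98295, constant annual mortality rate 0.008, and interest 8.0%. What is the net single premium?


NSP = benefit * sum_{k=0}^{n-1} k_p_x * q * v^(k+1)
With constant q=0.008, v=0.925926
Sum = 0.067574
NSP = 98295 * 0.067574
= 6642.1626


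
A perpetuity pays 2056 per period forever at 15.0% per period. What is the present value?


PV = PMT / i
= 2056 / 0.15
= 13706.6667


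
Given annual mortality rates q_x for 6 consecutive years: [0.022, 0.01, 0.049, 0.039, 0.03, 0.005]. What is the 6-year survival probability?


p_k = 1 - q_k for each year
Survival = product of (1 - q_k)
= 0.978 * 0.99 * 0.951 * 0.961 * 0.97 * 0.995
= 0.854


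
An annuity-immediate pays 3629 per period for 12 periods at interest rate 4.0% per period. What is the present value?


PV = PMT * (1 - (1+i)^(-n)) / i
= 3629 * (1 - (1+0.04)^(-12)) / 0.04
= 3629 * (1 - 0.624597) / 0.04
= 3629 * 9.385074
= 34058.4327


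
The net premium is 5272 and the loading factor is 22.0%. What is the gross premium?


Gross = net * (1 + loading)
= 5272 * (1 + 0.22)
= 5272 * 1.22
= 6431.84


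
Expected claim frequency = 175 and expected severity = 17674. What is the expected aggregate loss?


E[S] = E[N] * E[X]
= 175 * 17674
= 3.0930e+06


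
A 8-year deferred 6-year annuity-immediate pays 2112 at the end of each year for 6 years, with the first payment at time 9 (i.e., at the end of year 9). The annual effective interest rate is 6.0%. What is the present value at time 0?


PV at time 8 of the 6-year annuity-immediate:
a_n = 2112 * (1-(1+0.06)^(-6))/0.06 = 10385.389
Discount back 8 years to time 0:
PV = 10385.389 * (1+0.06)^(-8)
= 10385.389 * 0.627412
= 6515.9215


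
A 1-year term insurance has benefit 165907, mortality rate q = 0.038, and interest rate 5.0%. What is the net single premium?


NSP = benefit * q * v
v = 1/(1+i) = 0.952381
NSP = 165907 * 0.038 * 0.952381
= 6004.2533


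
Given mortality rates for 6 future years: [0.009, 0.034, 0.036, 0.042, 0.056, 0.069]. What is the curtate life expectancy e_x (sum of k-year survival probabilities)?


e_x = sum_{k=1}^{n} k_p_x
k_p_x values:
  1_p_x = 0.991
  2_p_x = 0.957306
  3_p_x = 0.922843
  4_p_x = 0.884084
  5_p_x = 0.834575
  6_p_x = 0.776989
e_x = 5.3668


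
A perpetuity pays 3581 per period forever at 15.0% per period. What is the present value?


PV = PMT / i
= 3581 / 0.15
= 23873.3333


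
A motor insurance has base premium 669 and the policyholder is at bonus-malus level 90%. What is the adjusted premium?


adjusted = base * BM_level / 100
= 669 * 90 / 100
= 669 * 0.9
= 602.1


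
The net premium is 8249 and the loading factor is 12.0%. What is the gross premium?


Gross = net * (1 + loading)
= 8249 * (1 + 0.12)
= 8249 * 1.12
= 9238.88


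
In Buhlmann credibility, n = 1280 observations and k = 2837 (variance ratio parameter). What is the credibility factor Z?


Z = n / (n + k)
= 1280 / (1280 + 2837)
= 1280 / 4117
= 0.3109


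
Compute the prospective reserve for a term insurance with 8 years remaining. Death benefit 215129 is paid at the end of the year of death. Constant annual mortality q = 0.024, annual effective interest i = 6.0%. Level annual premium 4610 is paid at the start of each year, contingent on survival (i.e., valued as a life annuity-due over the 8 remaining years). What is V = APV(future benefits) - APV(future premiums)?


v = 1/(1+i) = 0.943396
APV(future benefits) per unit = sum_{k=0}^{7} k_p_x * q * v^(k+1) = 0.138115
APV(future benefits) = 215129 * 0.138115 = 29712.5916
Life annuity-due factor ä_{x:8} = sum_{k=0}^{7} k_p_x * v^k = 6.100089
APV(future premiums) = 4610 * 6.100089 = 28121.4121
V = 29712.5916 - 28121.4121
= 1591.1795


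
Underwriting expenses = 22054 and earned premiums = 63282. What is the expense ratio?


Expense ratio = expenses / premiums
= 22054 / 63282
= 0.3485


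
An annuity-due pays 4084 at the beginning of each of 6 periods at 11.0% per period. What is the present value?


PV_due = PMT * (1-(1+i)^(-n))/i * (1+i)
PV_immediate = 17277.5166
PV_due = 17277.5166 * 1.11
= 19178.0434


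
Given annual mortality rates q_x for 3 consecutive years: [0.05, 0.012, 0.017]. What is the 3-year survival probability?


p_k = 1 - q_k for each year
Survival = product of (1 - q_k)
= 0.95 * 0.988 * 0.983
= 0.9226


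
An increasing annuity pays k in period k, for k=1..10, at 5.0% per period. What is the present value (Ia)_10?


(Ia)_n = sum_{k=1}^{n} k * v^k, v = 1/(1+i)
v = 0.952381
Sum computed term by term:
(Ia)_10 = 39.3738


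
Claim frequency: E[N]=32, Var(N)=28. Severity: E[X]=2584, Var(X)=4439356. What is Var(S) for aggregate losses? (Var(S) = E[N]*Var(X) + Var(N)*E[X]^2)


Var(S) = E[N]*Var(X) + Var(N)*E[X]^2
= 32*4439356 + 28*2584^2
= 142059392 + 186957568
= 3.2902e+08


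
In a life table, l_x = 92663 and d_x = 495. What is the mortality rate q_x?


q_x = d_x / l_x
= 495 / 92663
= 0.0053


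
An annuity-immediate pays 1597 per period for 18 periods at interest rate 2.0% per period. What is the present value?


PV = PMT * (1 - (1+i)^(-n)) / i
= 1597 * (1 - (1+0.02)^(-18)) / 0.02
= 1597 * (1 - 0.700159) / 0.02
= 1597 * 14.992031
= 23942.2739


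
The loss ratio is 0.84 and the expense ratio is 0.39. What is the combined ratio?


Combined ratio = loss ratio + expense ratio
= 0.84 + 0.39
= 1.23


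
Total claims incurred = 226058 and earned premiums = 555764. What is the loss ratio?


Loss ratio = claims / premiums
= 226058 / 555764
= 0.4068


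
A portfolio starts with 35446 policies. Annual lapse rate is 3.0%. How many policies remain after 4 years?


remaining = initial * (1 - lapse)^years
= 35446 * (1 - 0.03)^4
= 35446 * 0.885293
= 31380.0889


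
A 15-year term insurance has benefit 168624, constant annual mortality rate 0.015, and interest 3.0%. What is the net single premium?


NSP = benefit * sum_{k=0}^{n-1} k_p_x * q * v^(k+1)
With constant q=0.015, v=0.970874
Sum = 0.162779
NSP = 168624 * 0.162779
= 27448.375


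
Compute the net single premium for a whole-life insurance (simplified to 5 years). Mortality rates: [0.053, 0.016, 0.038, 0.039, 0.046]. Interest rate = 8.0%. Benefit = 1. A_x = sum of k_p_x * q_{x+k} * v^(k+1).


v = 0.925926
Year 0: k_p_x=1.0, q=0.053, term=0.049074
Year 1: k_p_x=0.947, q=0.016, term=0.01299
Year 2: k_p_x=0.931848, q=0.038, term=0.02811
Year 3: k_p_x=0.896438, q=0.039, term=0.025697
Year 4: k_p_x=0.861477, q=0.046, term=0.02697
A_x = 0.1428


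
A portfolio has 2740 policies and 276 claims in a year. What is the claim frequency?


frequency = claims / policies
= 276 / 2740
= 0.1007


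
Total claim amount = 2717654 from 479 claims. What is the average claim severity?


severity = total / number
= 2717654 / 479
= 5673.5992


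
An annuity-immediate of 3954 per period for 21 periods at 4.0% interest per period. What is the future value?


FV = PMT * ((1+i)^n - 1) / i
= 3954 * ((1.04)^21 - 1) / 0.04
= 3954 * (2.278768 - 1) / 0.04
= 126406.2236


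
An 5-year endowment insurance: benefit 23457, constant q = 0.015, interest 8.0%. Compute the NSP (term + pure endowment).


Term component = 1366.5012
Pure endowment = 5_p_x * v^5 * benefit = 0.927217 * 0.680583 * 23457 = 14802.4923
NSP = 16168.9935


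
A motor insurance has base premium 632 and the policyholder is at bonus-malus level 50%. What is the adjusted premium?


adjusted = base * BM_level / 100
= 632 * 50 / 100
= 632 * 0.5
= 316.0


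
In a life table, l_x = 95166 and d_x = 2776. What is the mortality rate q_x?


q_x = d_x / l_x
= 2776 / 95166
= 0.0292


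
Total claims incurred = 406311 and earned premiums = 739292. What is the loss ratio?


Loss ratio = claims / premiums
= 406311 / 739292
= 0.5496


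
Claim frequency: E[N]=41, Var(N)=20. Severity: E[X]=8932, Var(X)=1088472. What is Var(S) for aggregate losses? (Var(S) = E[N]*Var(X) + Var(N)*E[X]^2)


Var(S) = E[N]*Var(X) + Var(N)*E[X]^2
= 41*1088472 + 20*8932^2
= 44627352 + 1595612480
= 1.6402e+09


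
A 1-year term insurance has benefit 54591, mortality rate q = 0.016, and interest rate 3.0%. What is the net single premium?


NSP = benefit * q * v
v = 1/(1+i) = 0.970874
NSP = 54591 * 0.016 * 0.970874
= 848.0155


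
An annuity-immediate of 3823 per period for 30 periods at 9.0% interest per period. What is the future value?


FV = PMT * ((1+i)^n - 1) / i
= 3823 * ((1.09)^30 - 1) / 0.09
= 3823 * (13.267678 - 1) / 0.09
= 521103.7199


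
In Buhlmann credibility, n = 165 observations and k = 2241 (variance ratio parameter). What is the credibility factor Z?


Z = n / (n + k)
= 165 / (165 + 2241)
= 165 / 2406
= 0.0686


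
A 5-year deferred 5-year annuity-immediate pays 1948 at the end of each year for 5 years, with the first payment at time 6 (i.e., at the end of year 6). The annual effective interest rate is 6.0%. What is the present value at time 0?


PV at time 5 of the 5-year annuity-immediate:
a_n = 1948 * (1-(1+0.06)^(-5))/0.06 = 8205.6847
Discount back 5 years to time 0:
PV = 8205.6847 * (1+0.06)^(-5)
= 8205.6847 * 0.747258
= 6131.7649


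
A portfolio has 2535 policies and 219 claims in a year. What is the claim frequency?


frequency = claims / policies
= 219 / 2535
= 0.0864


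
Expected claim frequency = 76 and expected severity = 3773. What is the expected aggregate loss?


E[S] = E[N] * E[X]
= 76 * 3773
= 286748


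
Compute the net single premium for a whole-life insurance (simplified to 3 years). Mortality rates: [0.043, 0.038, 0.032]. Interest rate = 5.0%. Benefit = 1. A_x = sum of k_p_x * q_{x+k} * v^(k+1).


v = 0.952381
Year 0: k_p_x=1.0, q=0.043, term=0.040952
Year 1: k_p_x=0.957, q=0.038, term=0.032985
Year 2: k_p_x=0.920634, q=0.032, term=0.025449
A_x = 0.0994


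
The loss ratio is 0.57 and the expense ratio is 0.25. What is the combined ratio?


Combined ratio = loss ratio + expense ratio
= 0.57 + 0.25
= 0.82


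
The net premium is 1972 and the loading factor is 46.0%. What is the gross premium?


Gross = net * (1 + loading)
= 1972 * (1 + 0.46)
= 1972 * 1.46
= 2879.12


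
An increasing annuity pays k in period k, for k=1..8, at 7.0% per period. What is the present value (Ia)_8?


(Ia)_n = sum_{k=1}^{n} k * v^k, v = 1/(1+i)
v = 0.934579
Sum computed term by term:
(Ia)_8 = 24.7602


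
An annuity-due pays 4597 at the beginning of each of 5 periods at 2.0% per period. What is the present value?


PV_due = PMT * (1-(1+i)^(-n))/i * (1+i)
PV_immediate = 21667.7734
PV_due = 21667.7734 * 1.02
= 22101.1288


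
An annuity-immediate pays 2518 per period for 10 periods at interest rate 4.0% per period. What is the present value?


PV = PMT * (1 - (1+i)^(-n)) / i
= 2518 * (1 - (1+0.04)^(-10)) / 0.04
= 2518 * (1 - 0.675564) / 0.04
= 2518 * 8.110896
= 20423.2356


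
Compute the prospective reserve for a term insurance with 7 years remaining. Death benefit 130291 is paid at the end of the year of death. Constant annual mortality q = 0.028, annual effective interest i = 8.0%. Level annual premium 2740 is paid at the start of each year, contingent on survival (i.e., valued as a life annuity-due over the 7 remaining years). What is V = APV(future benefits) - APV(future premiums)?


v = 1/(1+i) = 0.925926
APV(future benefits) per unit = sum_{k=0}^{6} k_p_x * q * v^(k+1) = 0.135256
APV(future benefits) = 130291 * 0.135256 = 17622.6863
Life annuity-due factor ä_{x:7} = sum_{k=0}^{6} k_p_x * v^k = 5.217031
APV(future premiums) = 2740 * 5.217031 = 14294.6649
V = 17622.6863 - 14294.6649
= 3328.0214


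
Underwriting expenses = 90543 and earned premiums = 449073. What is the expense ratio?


Expense ratio = expenses / premiums
= 90543 / 449073
= 0.2016


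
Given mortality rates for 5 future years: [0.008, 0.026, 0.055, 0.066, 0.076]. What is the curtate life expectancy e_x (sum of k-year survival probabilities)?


e_x = sum_{k=1}^{n} k_p_x
k_p_x values:
  1_p_x = 0.992
  2_p_x = 0.966208
  3_p_x = 0.913067
  4_p_x = 0.852804
  5_p_x = 0.787991
e_x = 4.5121


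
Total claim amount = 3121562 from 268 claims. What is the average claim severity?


severity = total / number
= 3121562 / 268
= 11647.6194


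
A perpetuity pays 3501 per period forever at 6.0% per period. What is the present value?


PV = PMT / i
= 3501 / 0.06
= 58350.0


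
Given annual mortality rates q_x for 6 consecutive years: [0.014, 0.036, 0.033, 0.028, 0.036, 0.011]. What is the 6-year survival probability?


p_k = 1 - q_k for each year
Survival = product of (1 - q_k)
= 0.986 * 0.964 * 0.967 * 0.972 * 0.964 * 0.989
= 0.8518


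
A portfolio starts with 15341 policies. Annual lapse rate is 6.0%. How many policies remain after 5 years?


remaining = initial * (1 - lapse)^years
= 15341 * (1 - 0.06)^5
= 15341 * 0.733904
= 11258.8216


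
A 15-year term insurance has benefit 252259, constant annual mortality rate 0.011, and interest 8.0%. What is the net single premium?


NSP = benefit * sum_{k=0}^{n-1} k_p_x * q * v^(k+1)
With constant q=0.011, v=0.925926
Sum = 0.088599
NSP = 252259 * 0.088599
= 22349.8167


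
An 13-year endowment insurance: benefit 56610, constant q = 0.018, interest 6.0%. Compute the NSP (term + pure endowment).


Term component = 8227.2018
Pure endowment = 13_p_x * v^13 * benefit = 0.789677 * 0.468839 * 56610 = 20958.792
NSP = 29185.9938


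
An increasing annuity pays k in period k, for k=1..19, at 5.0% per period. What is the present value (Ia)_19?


(Ia)_n = sum_{k=1}^{n} k * v^k, v = 1/(1+i)
v = 0.952381
Sum computed term by term:
(Ia)_19 = 103.4128


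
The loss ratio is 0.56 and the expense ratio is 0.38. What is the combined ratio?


Combined ratio = loss ratio + expense ratio
= 0.56 + 0.38
= 0.94


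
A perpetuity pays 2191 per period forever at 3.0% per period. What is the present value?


PV = PMT / i
= 2191 / 0.03
= 73033.3333


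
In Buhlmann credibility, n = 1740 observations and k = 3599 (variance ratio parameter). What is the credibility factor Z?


Z = n / (n + k)
= 1740 / (1740 + 3599)
= 1740 / 5339
= 0.3259


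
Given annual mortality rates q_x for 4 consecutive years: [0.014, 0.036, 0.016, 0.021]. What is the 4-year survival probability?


p_k = 1 - q_k for each year
Survival = product of (1 - q_k)
= 0.986 * 0.964 * 0.984 * 0.979
= 0.9157


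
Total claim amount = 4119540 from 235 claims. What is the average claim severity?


severity = total / number
= 4119540 / 235
= 17529.9574


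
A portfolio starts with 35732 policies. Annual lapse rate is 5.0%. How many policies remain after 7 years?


remaining = initial * (1 - lapse)^years
= 35732 * (1 - 0.05)^7
= 35732 * 0.698337
= 24952.9883


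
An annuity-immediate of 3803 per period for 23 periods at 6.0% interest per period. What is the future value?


FV = PMT * ((1+i)^n - 1) / i
= 3803 * ((1.06)^23 - 1) / 0.06
= 3803 * (3.81975 - 1) / 0.06
= 178725.1327


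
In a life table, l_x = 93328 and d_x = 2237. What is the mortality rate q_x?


q_x = d_x / l_x
= 2237 / 93328
= 0.024


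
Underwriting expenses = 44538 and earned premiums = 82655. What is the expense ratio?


Expense ratio = expenses / premiums
= 44538 / 82655
= 0.5388


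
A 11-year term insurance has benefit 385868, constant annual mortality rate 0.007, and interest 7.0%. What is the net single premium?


NSP = benefit * sum_{k=0}^{n-1} k_p_x * q * v^(k+1)
With constant q=0.007, v=0.934579
Sum = 0.05093
NSP = 385868 * 0.05093
= 19652.4498


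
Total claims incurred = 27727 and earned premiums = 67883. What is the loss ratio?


Loss ratio = claims / premiums
= 27727 / 67883
= 0.4085


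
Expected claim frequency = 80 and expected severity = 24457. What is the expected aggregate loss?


E[S] = E[N] * E[X]
= 80 * 24457
= 1.9566e+06


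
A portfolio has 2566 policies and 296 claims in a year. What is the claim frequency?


frequency = claims / policies
= 296 / 2566
= 0.1154


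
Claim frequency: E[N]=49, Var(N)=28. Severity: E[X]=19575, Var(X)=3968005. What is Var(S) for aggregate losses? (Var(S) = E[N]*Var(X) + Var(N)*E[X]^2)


Var(S) = E[N]*Var(X) + Var(N)*E[X]^2
= 49*3968005 + 28*19575^2
= 194432245 + 10729057500
= 1.0923e+10


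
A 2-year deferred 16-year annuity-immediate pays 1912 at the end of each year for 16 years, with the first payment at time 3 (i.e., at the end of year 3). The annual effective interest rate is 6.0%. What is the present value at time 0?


PV at time 2 of the 16-year annuity-immediate:
a_n = 1912 * (1-(1+0.06)^(-16))/0.06 = 19322.4718
Discount back 2 years to time 0:
PV = 19322.4718 * (1+0.06)^(-2)
= 19322.4718 * 0.889996
= 17196.9311


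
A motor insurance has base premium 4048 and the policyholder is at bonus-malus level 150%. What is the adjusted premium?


adjusted = base * BM_level / 100
= 4048 * 150 / 100
= 4048 * 1.5
= 6072.0


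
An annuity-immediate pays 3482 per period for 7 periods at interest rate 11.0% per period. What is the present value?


PV = PMT * (1 - (1+i)^(-n)) / i
= 3482 * (1 - (1+0.11)^(-7)) / 0.11
= 3482 * (1 - 0.481658) / 0.11
= 3482 * 4.712196
= 16407.8674


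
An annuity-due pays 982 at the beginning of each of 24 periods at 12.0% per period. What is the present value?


PV_due = PMT * (1-(1+i)^(-n))/i * (1+i)
PV_immediate = 7644.1981
PV_due = 7644.1981 * 1.12
= 8561.5019


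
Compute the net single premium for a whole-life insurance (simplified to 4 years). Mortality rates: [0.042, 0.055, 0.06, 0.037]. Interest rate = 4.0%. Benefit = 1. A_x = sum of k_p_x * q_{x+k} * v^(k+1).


v = 0.961538
Year 0: k_p_x=1.0, q=0.042, term=0.040385
Year 1: k_p_x=0.958, q=0.055, term=0.048715
Year 2: k_p_x=0.90531, q=0.06, term=0.048289
Year 3: k_p_x=0.850991, q=0.037, term=0.026915
A_x = 0.1643


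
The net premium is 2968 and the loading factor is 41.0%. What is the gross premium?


Gross = net * (1 + loading)
= 2968 * (1 + 0.41)
= 2968 * 1.41
= 4184.88


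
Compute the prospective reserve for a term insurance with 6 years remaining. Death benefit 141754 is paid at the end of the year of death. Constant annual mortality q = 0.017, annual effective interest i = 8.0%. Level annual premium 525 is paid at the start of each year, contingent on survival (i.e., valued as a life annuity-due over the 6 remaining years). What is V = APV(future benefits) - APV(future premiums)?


v = 1/(1+i) = 0.925926
APV(future benefits) per unit = sum_{k=0}^{5} k_p_x * q * v^(k+1) = 0.075613
APV(future benefits) = 141754 * 0.075613 = 10718.3991
Life annuity-due factor ä_{x:6} = sum_{k=0}^{5} k_p_x * v^k = 4.803629
APV(future premiums) = 525 * 4.803629 = 2521.9051
V = 10718.3991 - 2521.9051
= 8196.494


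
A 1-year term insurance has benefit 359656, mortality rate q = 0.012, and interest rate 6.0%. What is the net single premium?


NSP = benefit * q * v
v = 1/(1+i) = 0.943396
NSP = 359656 * 0.012 * 0.943396
= 4071.5774


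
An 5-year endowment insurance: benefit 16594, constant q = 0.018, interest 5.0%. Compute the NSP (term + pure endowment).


Term component = 1249.6652
Pure endowment = 5_p_x * v^5 * benefit = 0.913182 * 0.783526 * 16594 = 11873.0427
NSP = 13122.7079


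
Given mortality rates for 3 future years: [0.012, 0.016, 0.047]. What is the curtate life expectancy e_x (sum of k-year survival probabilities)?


e_x = sum_{k=1}^{n} k_p_x
k_p_x values:
  1_p_x = 0.988
  2_p_x = 0.972192
  3_p_x = 0.926499
e_x = 2.8867


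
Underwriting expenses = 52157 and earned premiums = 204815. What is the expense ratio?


Expense ratio = expenses / premiums
= 52157 / 204815
= 0.2547


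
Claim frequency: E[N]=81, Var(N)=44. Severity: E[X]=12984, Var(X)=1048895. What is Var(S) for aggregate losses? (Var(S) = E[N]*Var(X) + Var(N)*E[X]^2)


Var(S) = E[N]*Var(X) + Var(N)*E[X]^2
= 81*1048895 + 44*12984^2
= 84960495 + 7417707264
= 7.5027e+09


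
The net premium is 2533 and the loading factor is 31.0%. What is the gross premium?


Gross = net * (1 + loading)
= 2533 * (1 + 0.31)
= 2533 * 1.31
= 3318.23


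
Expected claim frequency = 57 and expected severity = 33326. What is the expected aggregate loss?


E[S] = E[N] * E[X]
= 57 * 33326
= 1.8996e+06


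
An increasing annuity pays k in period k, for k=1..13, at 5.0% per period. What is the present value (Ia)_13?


(Ia)_n = sum_{k=1}^{n} k * v^k, v = 1/(1+i)
v = 0.952381
Sum computed term by term:
(Ia)_13 = 59.3815


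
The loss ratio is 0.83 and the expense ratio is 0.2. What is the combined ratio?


Combined ratio = loss ratio + expense ratio
= 0.83 + 0.2
= 1.03


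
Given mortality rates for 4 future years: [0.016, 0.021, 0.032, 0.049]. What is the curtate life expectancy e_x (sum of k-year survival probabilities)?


e_x = sum_{k=1}^{n} k_p_x
k_p_x values:
  1_p_x = 0.984
  2_p_x = 0.963336
  3_p_x = 0.932509
  4_p_x = 0.886816
e_x = 3.7667


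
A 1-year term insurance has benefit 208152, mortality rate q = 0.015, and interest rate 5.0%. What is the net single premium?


NSP = benefit * q * v
v = 1/(1+i) = 0.952381
NSP = 208152 * 0.015 * 0.952381
= 2973.6


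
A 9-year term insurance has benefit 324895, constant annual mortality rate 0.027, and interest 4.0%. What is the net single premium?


NSP = benefit * sum_{k=0}^{n-1} k_p_x * q * v^(k+1)
With constant q=0.027, v=0.961538
Sum = 0.181673
NSP = 324895 * 0.181673
= 59024.7552


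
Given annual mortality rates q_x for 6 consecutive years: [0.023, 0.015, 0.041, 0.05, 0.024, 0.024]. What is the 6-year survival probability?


p_k = 1 - q_k for each year
Survival = product of (1 - q_k)
= 0.977 * 0.985 * 0.959 * 0.95 * 0.976 * 0.976
= 0.8352


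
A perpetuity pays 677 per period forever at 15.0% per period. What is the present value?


PV = PMT / i
= 677 / 0.15
= 4513.3333


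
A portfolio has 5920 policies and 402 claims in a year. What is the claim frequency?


frequency = claims / policies
= 402 / 5920
= 0.0679


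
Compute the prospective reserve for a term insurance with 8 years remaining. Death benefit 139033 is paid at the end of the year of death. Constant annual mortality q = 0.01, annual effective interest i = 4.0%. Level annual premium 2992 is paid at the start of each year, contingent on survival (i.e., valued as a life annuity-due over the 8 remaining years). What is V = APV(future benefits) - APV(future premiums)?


v = 1/(1+i) = 0.961538
APV(future benefits) per unit = sum_{k=0}^{7} k_p_x * q * v^(k+1) = 0.065152
APV(future benefits) = 139033 * 0.065152 = 9058.2638
Life annuity-due factor ä_{x:8} = sum_{k=0}^{7} k_p_x * v^k = 6.775797
APV(future premiums) = 2992 * 6.775797 = 20273.1858
V = 9058.2638 - 20273.1858
= -11214.922


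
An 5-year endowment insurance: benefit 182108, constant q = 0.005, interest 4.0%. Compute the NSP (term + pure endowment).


Term component = 4014.8059
Pure endowment = 5_p_x * v^5 * benefit = 0.975249 * 0.821927 * 182108 = 145974.7473
NSP = 149989.5531


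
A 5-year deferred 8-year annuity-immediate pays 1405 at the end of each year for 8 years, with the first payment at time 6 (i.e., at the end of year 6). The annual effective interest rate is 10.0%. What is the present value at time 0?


PV at time 5 of the 8-year annuity-immediate:
a_n = 1405 * (1-(1+0.1)^(-8))/0.1 = 7495.5713
Discount back 5 years to time 0:
PV = 7495.5713 * (1+0.1)^(-5)
= 7495.5713 * 0.620921
= 4654.1601


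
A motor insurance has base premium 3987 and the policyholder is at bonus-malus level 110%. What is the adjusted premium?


adjusted = base * BM_level / 100
= 3987 * 110 / 100
= 3987 * 1.1
= 4385.7


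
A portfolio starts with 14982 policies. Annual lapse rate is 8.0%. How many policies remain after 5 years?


remaining = initial * (1 - lapse)^years
= 14982 * (1 - 0.08)^5
= 14982 * 0.659082
= 9874.3594


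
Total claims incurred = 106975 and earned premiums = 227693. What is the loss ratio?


Loss ratio = claims / premiums
= 106975 / 227693
= 0.4698


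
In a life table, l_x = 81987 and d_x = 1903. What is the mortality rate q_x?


q_x = d_x / l_x
= 1903 / 81987
= 0.0232


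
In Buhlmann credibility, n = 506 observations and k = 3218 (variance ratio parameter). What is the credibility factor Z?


Z = n / (n + k)
= 506 / (506 + 3218)
= 506 / 3724
= 0.1359


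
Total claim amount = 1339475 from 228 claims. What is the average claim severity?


severity = total / number
= 1339475 / 228
= 5874.8904


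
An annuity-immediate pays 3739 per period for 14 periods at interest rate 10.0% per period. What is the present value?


PV = PMT * (1 - (1+i)^(-n)) / i
= 3739 * (1 - (1+0.1)^(-14)) / 0.1
= 3739 * (1 - 0.263331) / 0.1
= 3739 * 7.366687
= 27544.0444


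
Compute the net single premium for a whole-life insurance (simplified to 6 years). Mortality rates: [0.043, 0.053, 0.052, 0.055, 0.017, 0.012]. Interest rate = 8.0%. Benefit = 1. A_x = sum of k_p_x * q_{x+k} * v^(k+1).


v = 0.925926
Year 0: k_p_x=1.0, q=0.043, term=0.039815
Year 1: k_p_x=0.957, q=0.053, term=0.043485
Year 2: k_p_x=0.906279, q=0.052, term=0.037411
Year 3: k_p_x=0.859152, q=0.055, term=0.034733
Year 4: k_p_x=0.811899, q=0.017, term=0.009394
Year 5: k_p_x=0.798097, q=0.012, term=0.006035
A_x = 0.1709


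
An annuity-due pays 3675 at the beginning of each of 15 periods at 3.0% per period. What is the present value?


PV_due = PMT * (1-(1+i)^(-n))/i * (1+i)
PV_immediate = 43871.9114
PV_due = 43871.9114 * 1.03
= 45188.0688


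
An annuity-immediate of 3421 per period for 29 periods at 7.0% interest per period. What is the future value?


FV = PMT * ((1+i)^n - 1) / i
= 3421 * ((1.07)^29 - 1) / 0.07
= 3421 * (7.114257 - 1) / 0.07
= 298812.4766


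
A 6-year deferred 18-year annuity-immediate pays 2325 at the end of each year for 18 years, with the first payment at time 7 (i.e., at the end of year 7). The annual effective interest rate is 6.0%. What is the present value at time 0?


PV at time 6 of the 18-year annuity-immediate:
a_n = 2325 * (1-(1+0.06)^(-18))/0.06 = 25174.1781
Discount back 6 years to time 0:
PV = 25174.1781 * (1+0.06)^(-6)
= 25174.1781 * 0.704961
= 17746.8022


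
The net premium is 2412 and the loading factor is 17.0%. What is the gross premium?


Gross = net * (1 + loading)
= 2412 * (1 + 0.17)
= 2412 * 1.17
= 2822.04


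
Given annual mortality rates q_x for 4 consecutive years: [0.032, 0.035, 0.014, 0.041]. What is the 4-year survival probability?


p_k = 1 - q_k for each year
Survival = product of (1 - q_k)
= 0.968 * 0.965 * 0.986 * 0.959
= 0.8833


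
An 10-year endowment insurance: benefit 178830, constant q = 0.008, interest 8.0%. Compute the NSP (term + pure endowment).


Term component = 9308.2
Pure endowment = 10_p_x * v^10 * benefit = 0.922819 * 0.463193 * 178830 = 76439.8002
NSP = 85748.0002


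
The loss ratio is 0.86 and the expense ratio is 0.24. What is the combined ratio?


Combined ratio = loss ratio + expense ratio
= 0.86 + 0.24
= 1.1


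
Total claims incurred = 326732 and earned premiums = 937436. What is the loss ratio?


Loss ratio = claims / premiums
= 326732 / 937436
= 0.3485


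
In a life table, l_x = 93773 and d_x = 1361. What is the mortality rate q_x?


q_x = d_x / l_x
= 1361 / 93773
= 0.0145


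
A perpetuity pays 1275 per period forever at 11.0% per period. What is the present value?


PV = PMT / i
= 1275 / 0.11
= 11590.9091


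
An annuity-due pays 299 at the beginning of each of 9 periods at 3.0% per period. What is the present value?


PV_due = PMT * (1-(1+i)^(-n))/i * (1+i)
PV_immediate = 2328.0466
PV_due = 2328.0466 * 1.03
= 2397.888


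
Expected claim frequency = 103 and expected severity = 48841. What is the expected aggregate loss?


E[S] = E[N] * E[X]
= 103 * 48841
= 5.0306e+06


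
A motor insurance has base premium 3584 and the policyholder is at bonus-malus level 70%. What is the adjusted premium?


adjusted = base * BM_level / 100
= 3584 * 70 / 100
= 3584 * 0.7
= 2508.8


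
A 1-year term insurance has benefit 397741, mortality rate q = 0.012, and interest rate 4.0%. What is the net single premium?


NSP = benefit * q * v
v = 1/(1+i) = 0.961538
NSP = 397741 * 0.012 * 0.961538
= 4589.3192


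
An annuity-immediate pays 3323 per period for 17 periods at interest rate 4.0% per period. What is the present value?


PV = PMT * (1 - (1+i)^(-n)) / i
= 3323 * (1 - (1+0.04)^(-17)) / 0.04
= 3323 * (1 - 0.513373) / 0.04
= 3323 * 12.165669
= 40426.5176


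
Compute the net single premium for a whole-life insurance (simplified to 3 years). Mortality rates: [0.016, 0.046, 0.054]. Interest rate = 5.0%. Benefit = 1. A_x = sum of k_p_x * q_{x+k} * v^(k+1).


v = 0.952381
Year 0: k_p_x=1.0, q=0.016, term=0.015238
Year 1: k_p_x=0.984, q=0.046, term=0.041056
Year 2: k_p_x=0.938736, q=0.054, term=0.043789
A_x = 0.1001


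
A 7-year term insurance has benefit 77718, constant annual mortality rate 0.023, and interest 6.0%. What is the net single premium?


NSP = benefit * sum_{k=0}^{n-1} k_p_x * q * v^(k+1)
With constant q=0.023, v=0.943396
Sum = 0.120516
NSP = 77718 * 0.120516
= 9366.2664


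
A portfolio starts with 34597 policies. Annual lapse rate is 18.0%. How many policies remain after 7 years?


remaining = initial * (1 - lapse)^years
= 34597 * (1 - 0.18)^7
= 34597 * 0.249285
= 8624.5294


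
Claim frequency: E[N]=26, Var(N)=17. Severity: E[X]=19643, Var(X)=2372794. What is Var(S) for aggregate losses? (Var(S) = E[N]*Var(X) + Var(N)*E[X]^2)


Var(S) = E[N]*Var(X) + Var(N)*E[X]^2
= 26*2372794 + 17*19643^2
= 61692644 + 6559406633
= 6.6211e+09


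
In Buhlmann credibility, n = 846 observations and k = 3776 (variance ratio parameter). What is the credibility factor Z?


Z = n / (n + k)
= 846 / (846 + 3776)
= 846 / 4622
= 0.183


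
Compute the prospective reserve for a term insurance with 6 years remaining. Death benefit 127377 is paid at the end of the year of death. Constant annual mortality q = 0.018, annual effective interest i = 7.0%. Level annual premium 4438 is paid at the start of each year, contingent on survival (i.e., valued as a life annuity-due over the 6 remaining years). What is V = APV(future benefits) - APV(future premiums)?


v = 1/(1+i) = 0.934579
APV(future benefits) per unit = sum_{k=0}^{5} k_p_x * q * v^(k+1) = 0.082322
APV(future benefits) = 127377 * 0.082322 = 10485.8742
Life annuity-due factor ä_{x:6} = sum_{k=0}^{5} k_p_x * v^k = 4.89356
APV(future premiums) = 4438 * 4.89356 = 21717.6184
V = 10485.8742 - 21717.6184
= -11231.7442


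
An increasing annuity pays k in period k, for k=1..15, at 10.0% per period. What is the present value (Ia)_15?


(Ia)_n = sum_{k=1}^{n} k * v^k, v = 1/(1+i)
v = 0.909091
Sum computed term by term:
(Ia)_15 = 47.7581


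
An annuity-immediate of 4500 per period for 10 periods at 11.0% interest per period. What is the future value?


FV = PMT * ((1+i)^n - 1) / i
= 4500 * ((1.11)^10 - 1) / 0.11
= 4500 * (2.839421 - 1) / 0.11
= 75249.0403


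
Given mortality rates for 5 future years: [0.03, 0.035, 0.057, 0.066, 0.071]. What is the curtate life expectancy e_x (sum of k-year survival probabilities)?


e_x = sum_{k=1}^{n} k_p_x
k_p_x values:
  1_p_x = 0.97
  2_p_x = 0.93605
  3_p_x = 0.882695
  4_p_x = 0.824437
  5_p_x = 0.765902
e_x = 4.3791


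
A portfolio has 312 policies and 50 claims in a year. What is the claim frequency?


frequency = claims / policies
= 50 / 312
= 0.1603


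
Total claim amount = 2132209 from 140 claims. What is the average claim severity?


severity = total / number
= 2132209 / 140
= 15230.0643


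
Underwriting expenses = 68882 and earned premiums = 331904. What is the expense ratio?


Expense ratio = expenses / premiums
= 68882 / 331904
= 0.2075


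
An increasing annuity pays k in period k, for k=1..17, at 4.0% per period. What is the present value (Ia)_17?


(Ia)_n = sum_{k=1}^{n} k * v^k, v = 1/(1+i)
v = 0.961538
Sum computed term by term:
(Ia)_17 = 98.1238


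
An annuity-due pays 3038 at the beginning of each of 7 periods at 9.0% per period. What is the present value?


PV_due = PMT * (1-(1+i)^(-n))/i * (1+i)
PV_immediate = 15290.1107
PV_due = 15290.1107 * 1.09
= 16666.2207


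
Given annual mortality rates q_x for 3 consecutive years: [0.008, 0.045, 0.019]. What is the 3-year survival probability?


p_k = 1 - q_k for each year
Survival = product of (1 - q_k)
= 0.992 * 0.955 * 0.981
= 0.9294


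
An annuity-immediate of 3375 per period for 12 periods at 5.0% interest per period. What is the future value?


FV = PMT * ((1+i)^n - 1) / i
= 3375 * ((1.05)^12 - 1) / 0.05
= 3375 * (1.795856 - 1) / 0.05
= 53720.302


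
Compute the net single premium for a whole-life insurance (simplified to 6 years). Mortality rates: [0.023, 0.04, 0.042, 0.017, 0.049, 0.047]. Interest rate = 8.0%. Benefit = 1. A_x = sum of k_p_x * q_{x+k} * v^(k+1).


v = 0.925926
Year 0: k_p_x=1.0, q=0.023, term=0.021296
Year 1: k_p_x=0.977, q=0.04, term=0.033505
Year 2: k_p_x=0.93792, q=0.042, term=0.031271
Year 3: k_p_x=0.898527, q=0.017, term=0.011228
Year 4: k_p_x=0.883252, q=0.049, term=0.029455
Year 5: k_p_x=0.839973, q=0.047, term=0.024878
A_x = 0.1516


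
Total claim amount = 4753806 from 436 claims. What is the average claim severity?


severity = total / number
= 4753806 / 436
= 10903.2248


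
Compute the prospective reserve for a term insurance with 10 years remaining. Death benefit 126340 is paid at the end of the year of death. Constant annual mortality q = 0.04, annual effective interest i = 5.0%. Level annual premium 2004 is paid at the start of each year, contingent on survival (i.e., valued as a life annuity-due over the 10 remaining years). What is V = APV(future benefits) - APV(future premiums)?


v = 1/(1+i) = 0.952381
APV(future benefits) per unit = sum_{k=0}^{9} k_p_x * q * v^(k+1) = 0.263045
APV(future benefits) = 126340 * 0.263045 = 33233.0594
Life annuity-due factor ä_{x:10} = sum_{k=0}^{9} k_p_x * v^k = 6.904922
APV(future premiums) = 2004 * 6.904922 = 13837.4631
V = 33233.0594 - 13837.4631
= 19395.5963


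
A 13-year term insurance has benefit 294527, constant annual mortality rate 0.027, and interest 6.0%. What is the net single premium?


NSP = benefit * sum_{k=0}^{n-1} k_p_x * q * v^(k+1)
With constant q=0.027, v=0.943396
Sum = 0.208407
NSP = 294527 * 0.208407
= 61381.5014


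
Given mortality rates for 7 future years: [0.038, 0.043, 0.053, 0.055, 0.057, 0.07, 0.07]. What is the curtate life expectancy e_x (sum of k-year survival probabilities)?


e_x = sum_{k=1}^{n} k_p_x
k_p_x values:
  1_p_x = 0.962
  2_p_x = 0.920634
  3_p_x = 0.87184
  4_p_x = 0.823889
  5_p_x = 0.776927
  6_p_x = 0.722543
  7_p_x = 0.671965
e_x = 5.7498


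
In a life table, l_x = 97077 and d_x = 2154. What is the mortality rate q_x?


q_x = d_x / l_x
= 2154 / 97077
= 0.0222


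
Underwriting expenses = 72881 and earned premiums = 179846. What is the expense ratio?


Expense ratio = expenses / premiums
= 72881 / 179846
= 0.4052


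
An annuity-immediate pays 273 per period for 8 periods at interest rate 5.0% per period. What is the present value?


PV = PMT * (1 - (1+i)^(-n)) / i
= 273 * (1 - (1+0.05)^(-8)) / 0.05
= 273 * (1 - 0.676839) / 0.05
= 273 * 6.463213
= 1764.4571


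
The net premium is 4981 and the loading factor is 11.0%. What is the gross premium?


Gross = net * (1 + loading)
= 4981 * (1 + 0.11)
= 4981 * 1.11
= 5528.91


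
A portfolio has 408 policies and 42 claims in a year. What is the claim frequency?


frequency = claims / policies
= 42 / 408
= 0.1029


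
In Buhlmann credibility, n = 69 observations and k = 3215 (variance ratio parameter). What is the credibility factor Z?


Z = n / (n + k)
= 69 / (69 + 3215)
= 69 / 3284
= 0.021


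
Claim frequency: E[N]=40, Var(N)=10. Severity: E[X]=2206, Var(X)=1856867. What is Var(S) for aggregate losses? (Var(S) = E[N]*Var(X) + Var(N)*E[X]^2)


Var(S) = E[N]*Var(X) + Var(N)*E[X]^2
= 40*1856867 + 10*2206^2
= 74274680 + 48664360
= 1.2294e+08


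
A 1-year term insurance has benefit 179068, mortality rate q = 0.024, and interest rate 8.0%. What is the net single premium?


NSP = benefit * q * v
v = 1/(1+i) = 0.925926
NSP = 179068 * 0.024 * 0.925926
= 3979.2889


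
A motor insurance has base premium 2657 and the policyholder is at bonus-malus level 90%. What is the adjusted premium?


adjusted = base * BM_level / 100
= 2657 * 90 / 100
= 2657 * 0.9
= 2391.3


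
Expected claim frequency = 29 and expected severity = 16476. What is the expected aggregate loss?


E[S] = E[N] * E[X]
= 29 * 16476
= 477804


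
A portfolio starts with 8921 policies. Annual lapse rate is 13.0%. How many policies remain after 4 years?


remaining = initial * (1 - lapse)^years
= 8921 * (1 - 0.13)^4
= 8921 * 0.572898
= 5110.8196


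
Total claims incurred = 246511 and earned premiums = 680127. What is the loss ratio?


Loss ratio = claims / premiums
= 246511 / 680127
= 0.3624


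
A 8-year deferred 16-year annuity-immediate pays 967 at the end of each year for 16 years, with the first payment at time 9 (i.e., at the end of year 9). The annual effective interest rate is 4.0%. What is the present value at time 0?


PV at time 8 of the 16-year annuity-immediate:
a_n = 967 * (1-(1+0.04)^(-16))/0.04 = 11267.7699
Discount back 8 years to time 0:
PV = 11267.7699 * (1+0.04)^(-8)
= 11267.7699 * 0.73069
= 8233.2491
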